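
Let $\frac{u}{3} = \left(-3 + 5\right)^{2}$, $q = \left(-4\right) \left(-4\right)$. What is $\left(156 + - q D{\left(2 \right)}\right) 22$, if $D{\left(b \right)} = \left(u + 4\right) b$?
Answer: $-7832$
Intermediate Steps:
$q = 16$
$u = 12$ ($u = 3 \left(-3 + 5\right)^{2} = 3 \cdot 2^{2} = 3 \cdot 4 = 12$)
$D{\left(b \right)} = 16 b$ ($D{\left(b \right)} = \left(12 + 4\right) b = 16 b$)
$\left(156 + - q D{\left(2 \right)}\right) 22 = \left(156 + \left(-1\right) 16 \cdot 16 \cdot 2\right) 22 = \left(156 - 512\right) 22 = \left(-356\right) 22 = -7832$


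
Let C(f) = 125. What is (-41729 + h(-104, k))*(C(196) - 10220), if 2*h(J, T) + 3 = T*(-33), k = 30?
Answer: 852532845/2 ≈ 4.2627e+8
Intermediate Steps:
h(J, T) = -3/2 - 33*T/2 (h(J, T) = -3/2 + (T*(-33))/2 = -3/2 + (-33*T)/2 = -3/2 - 33*T/2)
(-41729 + h(-104, k))*(C(196) - 10220) = (-41729 + (-3/2 - 33/2*30))*(125 - 10220) = (-41729 + (-3/2 - 495))*(-10095) = (-41729 - 993/2)*(-10095) = -84451/2*(-10095) = 852532845/2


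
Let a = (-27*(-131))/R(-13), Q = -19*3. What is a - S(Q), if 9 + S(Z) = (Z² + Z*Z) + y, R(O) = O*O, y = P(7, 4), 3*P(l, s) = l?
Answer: -3280495/507 ≈ -6470.4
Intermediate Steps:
P(l, s) = l/3
Q = -57
y = 7/3 (y = (⅓)*7 = 7/3 ≈ 2.3333)
R(O) = O²
S(Z) = -20/3 + 2*Z² (S(Z) = -9 + ((Z² + Z*Z) + 7/3) = -9 + ((Z² + Z²) + 7/3) = -9 + (2*Z² + 7/3) = -9 + (7/3 + 2*Z²) = -20/3 + 2*Z²)
a = 3537/169 (a = (-27*(-131))/((-13)²) = 3537/169 ≈ 20.929)
a - S(Q) = 3537/169 - (-20/3 + 2*(-57)²) = 3537/169 - (-20/3 + 2*3249) = 3537/169 - (-20/3 + 6498) = 3537/169 - 1*19474/3 = 3537/169 - 19474/3 = -3280495/507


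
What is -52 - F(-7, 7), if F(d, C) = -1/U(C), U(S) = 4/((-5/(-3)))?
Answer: -619/12 ≈ -51.583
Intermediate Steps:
U(S) = 12/5 (U(S) = 4/((-5*(-⅓))) = 4/(5/3) = 4*(⅗) = 12/5)
F(d, C) = -5/12 (F(d, C) = -1/12/5 = -1*5/12 = -5/12)
-52 - F(-7, 7) = -52 - 1*(-5/12) = -52 + 5/12 = -619/12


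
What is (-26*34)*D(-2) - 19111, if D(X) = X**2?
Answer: -22647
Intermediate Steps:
(-26*34)*D(-2) - 19111 = -26*34*(-2)**2 - 19111 = -884*4 - 19111 = -3536 - 19111 = -22647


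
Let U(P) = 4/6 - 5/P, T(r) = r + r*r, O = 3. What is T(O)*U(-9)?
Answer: 44/3 ≈ 14.667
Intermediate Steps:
T(r) = r + r²
U(P) = ⅔ - 5/P (U(P) = 4*(⅙) - 5/P = ⅔ - 5/P)
T(O)*U(-9) = (3*(1 + 3))*(⅔ - 5/(-9)) = (3*4)*(⅔ - 5*(-⅑)) = 12*(⅔ + 5/9) = 12*(11/9) = 44/3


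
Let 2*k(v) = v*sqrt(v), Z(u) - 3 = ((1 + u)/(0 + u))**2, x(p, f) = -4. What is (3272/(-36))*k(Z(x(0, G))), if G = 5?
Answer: -7771*sqrt(57)/192 ≈ -305.57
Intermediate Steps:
Z(u) = 3 + (1 + u)**2/u**2 (Z(u) = 3 + ((1 + u)/(0 + u))**2 = 3 + ((1 + u)/u)**2 = 3 + (1 + u)**2/u**2)
k(v) = v**(3/2)/2 (k(v) = (v*sqrt(v))/2 = v**(3/2)/2)
(3272/(-36))*k(Z(x(0, G))) = (3272/(-36))*((3 + (1 - 4)**2/(-4)**2)**(3/2)/2) = (3272*(-1/36))*((3 + (1/16)*(-3)**2)**(3/2)/2) = -409*(3 + (1/16)*9)**(3/2)/9 = -409*(3 + 9/16)**(3/2)/9 = -409*(57/16)**(3/2)/9 = -409*57*sqrt(57)/64/9 = -7771*sqrt(57)/192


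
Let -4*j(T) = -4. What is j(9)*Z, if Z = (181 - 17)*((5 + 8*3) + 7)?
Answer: 5904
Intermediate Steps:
j(T) = 1 (j(T) = -¼*(-4) = 1)
Z = 5904 (Z = 164*((5 + 24) + 7) = 164*(29 + 7) = 164*36 = 5904)
j(9)*Z = 1*5904 = 5904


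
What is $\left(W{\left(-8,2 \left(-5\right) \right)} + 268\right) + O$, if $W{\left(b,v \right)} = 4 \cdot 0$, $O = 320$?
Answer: $588$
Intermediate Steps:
$W{\left(b,v \right)} = 0$
$\left(W{\left(-8,2 \left(-5\right) \right)} + 268\right) + O = \left(0 + 268\right) + 320 = 268 + 320 = 588$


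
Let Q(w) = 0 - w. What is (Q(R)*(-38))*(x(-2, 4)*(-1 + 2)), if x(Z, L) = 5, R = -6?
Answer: -1140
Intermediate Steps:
Q(w) = -w
(Q(R)*(-38))*(x(-2, 4)*(-1 + 2)) = (-1*(-6)*(-38))*(5*(-1 + 2)) = (6*(-38))*(5*1) = -228*5 = -1140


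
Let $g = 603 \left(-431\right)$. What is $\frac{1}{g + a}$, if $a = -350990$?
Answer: $- \frac{1}{610883} \approx -1.637 \cdot 10^{-6}$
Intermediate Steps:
$g = -259893$
$\frac{1}{g + a} = \frac{1}{-259893 - 350990} = \frac{1}{-610883} = - \frac{1}{610883}$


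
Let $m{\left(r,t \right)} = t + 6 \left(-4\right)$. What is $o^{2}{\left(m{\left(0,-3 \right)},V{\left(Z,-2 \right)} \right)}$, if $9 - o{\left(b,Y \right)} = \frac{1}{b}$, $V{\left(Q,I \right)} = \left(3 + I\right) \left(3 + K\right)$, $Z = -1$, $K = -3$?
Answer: $\frac{59536}{729} \approx 81.668$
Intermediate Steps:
$m{\left(r,t \right)} = -24 + t$ ($m{\left(r,t \right)} = t - 24 = -24 + t$)
$V{\left(Q,I \right)} = 0$ ($V{\left(Q,I \right)} = \left(3 + I\right) \left(3 - 3\right) = \left(3 + I\right) 0 = 0$)
$o{\left(b,Y \right)} = 9 - \frac{1}{b}$
$o^{2}{\left(m{\left(0,-3 \right)},V{\left(Z,-2 \right)} \right)} = \left(9 - \frac{1}{-24 - 3}\right)^{2} = \left(9 - \frac{1}{-27}\right)^{2} = \left(9 - - \frac{1}{27}\right)^{2} = \left(9 + \frac{1}{27}\right)^{2} = \left(\frac{244}{27}\right)^{2} = \frac{59536}{729}$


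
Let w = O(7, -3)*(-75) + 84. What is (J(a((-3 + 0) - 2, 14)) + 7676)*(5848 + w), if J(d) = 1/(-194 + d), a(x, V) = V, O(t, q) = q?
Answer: 8506997603/180 ≈ 4.7261e+7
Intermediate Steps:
w = 309 (w = -3*(-75) + 84 = 225 + 84 = 309)
(J(a((-3 + 0) - 2, 14)) + 7676)*(5848 + w) = (1/(-194 + 14) + 7676)*(5848 + 309) = (1/(-180) + 7676)*6157 = (-1/180 + 7676)*6157 = (1381679/180)*6157 = 8506997603/180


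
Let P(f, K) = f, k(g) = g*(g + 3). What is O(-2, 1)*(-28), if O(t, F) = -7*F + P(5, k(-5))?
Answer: 56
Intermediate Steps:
k(g) = g*(3 + g)
O(t, F) = 5 - 7*F (O(t, F) = -7*F + 5 = 5 - 7*F)
O(-2, 1)*(-28) = (5 - 7*1)*(-28) = (5 - 7)*(-28) = -2*(-28) = 56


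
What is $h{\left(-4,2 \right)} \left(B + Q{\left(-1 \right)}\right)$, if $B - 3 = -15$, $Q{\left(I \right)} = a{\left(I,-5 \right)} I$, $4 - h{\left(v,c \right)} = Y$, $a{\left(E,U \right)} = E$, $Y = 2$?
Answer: $-22$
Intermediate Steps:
$h{\left(v,c \right)} = 2$ ($h{\left(v,c \right)} = 4 - 2 = 2$)
$Q{\left(I \right)} = I^{2}$ ($Q{\left(I \right)} = I I = I^{2}$)
$B = -12$ ($B = 3 - 15 = -12$)
$h{\left(-4,2 \right)} \left(B + Q{\left(-1 \right)}\right) = 2 \left(-12 + \left(-1\right)^{2}\right) = 2 \left(-12 + 1\right) = 2 \left(-11\right) = -22$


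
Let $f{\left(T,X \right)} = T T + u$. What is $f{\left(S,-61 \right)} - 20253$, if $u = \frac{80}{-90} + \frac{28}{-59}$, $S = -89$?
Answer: $- \frac{6549016}{531} \approx -12333.0$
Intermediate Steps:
$u = - \frac{724}{531}$ ($u = 80 \left(- \frac{1}{90}\right) + 28 \left(- \frac{1}{59}\right) = - \frac{8}{9} - \frac{28}{59} = - \frac{724}{531} \approx -1.3635$)
$f{\left(T,X \right)} = - \frac{724}{531} + T^{2}$ ($f{\left(T,X \right)} = T T - \frac{724}{531} = T^{2} - \frac{724}{531} = - \frac{724}{531} + T^{2}$)
$f{\left(S,-61 \right)} - 20253 = \left(- \frac{724}{531} + \left(-89\right)^{2}\right) - 20253 = \left(- \frac{724}{531} + 7921\right) - 20253 = \frac{4205327}{531} - 20253 = - \frac{6549016}{531}$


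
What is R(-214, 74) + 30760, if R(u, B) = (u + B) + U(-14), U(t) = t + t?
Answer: 30592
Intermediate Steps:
U(t) = 2*t
R(u, B) = -28 + B + u (R(u, B) = (u + B) + 2*(-14) = (B + u) - 28 = -28 + B + u)
R(-214, 74) + 30760 = (-28 + 74 - 214) + 30760 = -168 + 30760 = 30592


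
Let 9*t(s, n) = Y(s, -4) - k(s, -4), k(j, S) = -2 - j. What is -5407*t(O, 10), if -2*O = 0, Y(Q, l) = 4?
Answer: -10814/3 ≈ -3604.7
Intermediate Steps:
O = 0 (O = -1/2*0 = 0)
t(s, n) = 2/3 + s/9 (t(s, n) = (4 - (-2 - s))/9 = (4 + (2 + s))/9 = (6 + s)/9 = 2/3 + s/9)
-5407*t(O, 10) = -5407*(2/3 + (1/9)*0) = -5407*(2/3 + 0) = -5407*2/3 = -10814/3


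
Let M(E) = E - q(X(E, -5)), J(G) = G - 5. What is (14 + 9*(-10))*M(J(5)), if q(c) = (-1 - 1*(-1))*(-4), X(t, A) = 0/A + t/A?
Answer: 0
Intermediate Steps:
X(t, A) = t/A (X(t, A) = 0 + t/A = t/A)
J(G) = -5 + G
q(c) = 0 (q(c) = (-1 + 1)*(-4) = 0*(-4) = 0)
M(E) = E (M(E) = E - 1*0 = E + 0 = E)
(14 + 9*(-10))*M(J(5)) = (14 + 9*(-10))*(-5 + 5) = (14 - 90)*0 = -76*0 = 0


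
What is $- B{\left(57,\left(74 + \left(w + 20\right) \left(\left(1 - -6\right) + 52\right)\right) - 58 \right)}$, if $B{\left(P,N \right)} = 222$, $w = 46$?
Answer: $-222$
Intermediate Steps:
$- B{\left(57,\left(74 + \left(w + 20\right) \left(\left(1 - -6\right) + 52\right)\right) - 58 \right)} = \left(-1\right) 222 = -222$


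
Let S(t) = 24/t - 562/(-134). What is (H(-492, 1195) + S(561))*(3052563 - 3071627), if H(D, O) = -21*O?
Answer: 5993000447008/12529 ≈ 4.7833e+8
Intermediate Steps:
S(t) = 281/67 + 24/t (S(t) = 24/t - 562*(-1/134) = 24/t + 281/67 = 281/67 + 24/t)
(H(-492, 1195) + S(561))*(3052563 - 3071627) = (-21*1195 + (281/67 + 24/561))*(3052563 - 3071627) = (-25095 + (281/67 + 24*(1/561)))*(-19064) = (-25095 + (281/67 + 8/187))*(-19064) = (-25095 + 53083/12529)*(-19064) = -314362172/12529*(-19064) = 5993000447008/12529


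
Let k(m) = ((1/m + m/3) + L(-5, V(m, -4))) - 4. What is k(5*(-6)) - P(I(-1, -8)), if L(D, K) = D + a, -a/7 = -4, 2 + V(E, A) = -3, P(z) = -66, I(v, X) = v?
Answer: 2249/30 ≈ 74.967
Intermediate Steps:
V(E, A) = -5 (V(E, A) = -2 - 3 = -5)
a = 28 (a = -7*(-4) = 28)
L(D, K) = 28 + D (L(D, K) = D + 28 = 28 + D)
k(m) = 19 + 1/m + m/3 (k(m) = ((1/m + m/3) + (28 - 5)) - 4 = ((1/m + m*(⅓)) + 23) - 4 = ((1/m + m/3) + 23) - 4 = (23 + 1/m + m/3) - 4 = 19 + 1/m + m/3)
k(5*(-6)) - P(I(-1, -8)) = (19 + 1/(5*(-6)) + (5*(-6))/3) - 1*(-66) = (19 + 1/(-30) + (⅓)*(-30)) + 66 = (19 - 1/30 - 10) + 66 = 269/30 + 66 = 2249/30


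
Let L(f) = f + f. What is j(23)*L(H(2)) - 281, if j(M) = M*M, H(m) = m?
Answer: 1835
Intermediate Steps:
j(M) = M**2
L(f) = 2*f
j(23)*L(H(2)) - 281 = 23**2*(2*2) - 281 = 529*4 - 281 = 2116 - 281 = 1835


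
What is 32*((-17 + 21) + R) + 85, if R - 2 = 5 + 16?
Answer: 949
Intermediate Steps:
R = 23 (R = 2 + (5 + 16) = 2 + 21 = 23)
32*((-17 + 21) + R) + 85 = 32*((-17 + 21) + 23) + 85 = 32*(4 + 23) + 85 = 32*27 + 85 = 864 + 85 = 949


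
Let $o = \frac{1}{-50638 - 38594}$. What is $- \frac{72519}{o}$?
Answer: $6471015408$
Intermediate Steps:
$o = - \frac{1}{89232}$ ($o = \frac{1}{-89232} = - \frac{1}{89232} \approx -1.1207 \cdot 10^{-5}$)
$- \frac{72519}{o} = - \frac{72519}{- \frac{1}{89232}} = \left(-72519\right) \left(-89232\right) = 6471015408$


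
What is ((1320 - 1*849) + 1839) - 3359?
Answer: -1049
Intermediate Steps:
((1320 - 1*849) + 1839) - 3359 = ((1320 - 849) + 1839) - 3359 = (471 + 1839) - 3359 = 2310 - 3359 = -1049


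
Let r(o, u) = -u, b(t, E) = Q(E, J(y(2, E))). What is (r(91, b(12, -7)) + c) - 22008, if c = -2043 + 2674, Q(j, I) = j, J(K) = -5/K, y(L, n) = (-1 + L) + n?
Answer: -21370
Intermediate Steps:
y(L, n) = -1 + L + n
b(t, E) = E
c = 631
(r(91, b(12, -7)) + c) - 22008 = (-1*(-7) + 631) - 22008 = (7 + 631) - 22008 = 638 - 22008 = -21370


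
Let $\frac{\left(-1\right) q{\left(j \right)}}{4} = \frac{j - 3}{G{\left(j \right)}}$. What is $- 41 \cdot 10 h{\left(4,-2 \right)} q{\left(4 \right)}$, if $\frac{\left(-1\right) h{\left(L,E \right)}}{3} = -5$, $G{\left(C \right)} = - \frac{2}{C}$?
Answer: $-49200$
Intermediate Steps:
$h{\left(L,E \right)} = 15$ ($h{\left(L,E \right)} = \left(-3\right) \left(-5\right) = 15$)
$q{\left(j \right)} = 2 j \left(-3 + j\right)$ ($q{\left(j \right)} = - 4 \frac{j - 3}{\left(-2\right) \frac{1}{j}} = - 4 \left(-3 + j\right) \left(- \frac{j}{2}\right) = - 4 \left(- \frac{j \left(-3 + j\right)}{2}\right) = 2 j \left(-3 + j\right)$)
$- 41 \cdot 10 h{\left(4,-2 \right)} q{\left(4 \right)} = - 41 \cdot 10 \cdot 15 \cdot 2 \cdot 4 \left(-3 + 4\right) = - 41 \cdot 150 \cdot 2 \cdot 4 \cdot 1 = - 41 \cdot 150 \cdot 8 = \left(-41\right) 1200 = -49200$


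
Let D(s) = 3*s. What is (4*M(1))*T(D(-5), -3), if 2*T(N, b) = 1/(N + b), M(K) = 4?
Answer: -4/9 ≈ -0.44444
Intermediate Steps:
T(N, b) = 1/(2*(N + b))
(4*M(1))*T(D(-5), -3) = (4*4)*(1/(2*(3*(-5) - 3))) = 16*(1/(2*(-15 - 3))) = 16*((½)/(-18)) = 16*((½)*(-1/18)) = 16*(-1/36) = -4/9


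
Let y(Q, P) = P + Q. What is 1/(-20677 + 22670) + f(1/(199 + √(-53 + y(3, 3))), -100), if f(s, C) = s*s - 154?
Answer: (-122154558*√47 + 12139951241*I)/(3986*(-19777*I + 199*√47)) ≈ -154.0 - 1.7397e-6*I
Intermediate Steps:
f(s, C) = -154 + s² (f(s, C) = s² - 154 = -154 + s²)
1/(-20677 + 22670) + f(1/(199 + √(-53 + y(3, 3))), -100) = 1/(-20677 + 22670) + (-154 + (1/(199 + √(-53 + (3 + 3))))²) = 1/1993 + (-154 + (1/(199 + √(-53 + 6)))²) = 1/1993 + (-154 + (1/(199 + √(-47)))²) = 1/1993 + (-154 + (1/(199 + I*√47))²) = 1/1993 + (-154 + (199 + I*√47)⁻²) = -306921/1993 + (199 + I*√47)⁻²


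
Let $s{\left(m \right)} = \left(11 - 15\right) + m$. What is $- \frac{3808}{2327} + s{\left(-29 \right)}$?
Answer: $- \frac{80599}{2327} \approx -34.636$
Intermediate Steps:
$s{\left(m \right)} = -4 + m$
$- \frac{3808}{2327} + s{\left(-29 \right)} = - \frac{3808}{2327} - 33 = - \frac{80599}{2327}$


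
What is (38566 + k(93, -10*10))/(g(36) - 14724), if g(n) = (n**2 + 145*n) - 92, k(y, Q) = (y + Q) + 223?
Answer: -19391/4150 ≈ -4.6725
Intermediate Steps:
k(y, Q) = 223 + Q + y (k(y, Q) = (Q + y) + 223 = 223 + Q + y)
g(n) = -92 + n**2 + 145*n
(38566 + k(93, -10*10))/(g(36) - 14724) = (38566 + (223 - 10*10 + 93))/((-92 + 36**2 + 145*36) - 14724) = (38566 + (223 - 100 + 93))/((-92 + 1296 + 5220) - 14724) = (38566 + 216)/(6424 - 14724) = 38782/(-8300) = 38782*(-1/8300) = -19391/4150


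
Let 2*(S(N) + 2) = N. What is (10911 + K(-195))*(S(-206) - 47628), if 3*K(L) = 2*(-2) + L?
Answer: -517648474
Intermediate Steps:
K(L) = -4/3 + L/3 (K(L) = (2*(-2) + L)/3 = (-4 + L)/3 = -4/3 + L/3)
S(N) = -2 + N/2
(10911 + K(-195))*(S(-206) - 47628) = (10911 + (-4/3 + (⅓)*(-195)))*((-2 + (½)*(-206)) - 47628) = (10911 + (-4/3 - 65))*((-2 - 103) - 47628) = (10911 - 199/3)*(-105 - 47628) = (32534/3)*(-47733) = -517648474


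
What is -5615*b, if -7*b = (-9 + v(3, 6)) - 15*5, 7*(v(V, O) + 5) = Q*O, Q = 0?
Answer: -499735/7 ≈ -71391.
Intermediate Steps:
v(V, O) = -5 (v(V, O) = -5 + (0*O)/7 = -5 + (⅐)*0 = -5 + 0 = -5)
b = 89/7 (b = -((-9 - 5) - 15*5)/7 = -(-14 - 75)/7 = -⅐*(-89) = 89/7 ≈ 12.714)
-5615*b = -5615*89/7 = -499735/7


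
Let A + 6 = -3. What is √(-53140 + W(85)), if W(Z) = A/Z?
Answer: I*√383937265/85 ≈ 230.52*I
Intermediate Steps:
A = -9 (A = -6 - 3 = -9)
W(Z) = -9/Z
√(-53140 + W(85)) = √(-53140 - 9/85) = √(-4516909/85) = I*√383937265/85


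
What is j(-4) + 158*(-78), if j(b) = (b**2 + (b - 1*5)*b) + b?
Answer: -12276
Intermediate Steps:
j(b) = b + b**2 + b*(-5 + b) (j(b) = (b**2 + (b - 5)*b) + b = (b**2 + (-5 + b)*b) + b = (b**2 + b*(-5 + b)) + b = b + b**2 + b*(-5 + b))
j(-4) + 158*(-78) = 2*(-4)*(-2 - 4) + 158*(-78) = 2*(-4)*(-6) - 12324 = 48 - 12324 = -12276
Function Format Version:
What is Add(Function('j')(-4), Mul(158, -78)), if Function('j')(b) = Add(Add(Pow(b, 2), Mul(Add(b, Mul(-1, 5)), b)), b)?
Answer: -12276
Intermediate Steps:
Function('j')(b) = Add(b, Pow(b, 2), Mul(b, Add(-5, b))) (Function('j')(b) = Add(Add(Pow(b, 2), Mul(Add(b, -5), b)), b) = Add(Add(Pow(b, 2), Mul(Add(-5, b), b)), b) = Add(Add(Pow(b, 2), Mul(b, Add(-5, b))), b) = Add(b, Pow(b, 2), Mul(b, Add(-5, b))))
Add(Function('j')(-4), Mul(158, -78)) = Add(Mul(2, -4, Add(-2, -4)), Mul(158, -78)) = Add(Mul(2, -4, -6), -12324) = Add(48, -12324) = -12276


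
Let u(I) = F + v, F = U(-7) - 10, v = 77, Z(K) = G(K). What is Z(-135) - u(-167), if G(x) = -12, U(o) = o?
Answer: -72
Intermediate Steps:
Z(K) = -12
F = -17 (F = -7 - 10 = -17)
u(I) = 60 (u(I) = -17 + 77 = 60)
Z(-135) - u(-167) = -12 - 1*60 = -12 - 60 = -72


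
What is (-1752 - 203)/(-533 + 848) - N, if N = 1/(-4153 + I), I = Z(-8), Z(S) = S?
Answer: -542296/87381 ≈ -6.2061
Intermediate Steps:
I = -8
N = -1/4161 (N = 1/(-4153 - 8) = 1/(-4161) = -1/4161 ≈ -0.00024033)
(-1752 - 203)/(-533 + 848) - N = (-1752 - 203)/(-533 + 848) - 1*(-1/4161) = -1955/315 + 1/4161 = -1955*1/315 + 1/4161 = -391/63 + 1/4161 = -542296/87381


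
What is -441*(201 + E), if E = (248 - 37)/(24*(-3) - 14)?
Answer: -7530075/86 ≈ -87559.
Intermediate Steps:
E = -211/86 (E = 211/(-72 - 14) = 211/(-86) = 211*(-1/86) = -211/86 ≈ -2.4535)
-441*(201 + E) = -441*(201 - 211/86) = -441*17075/86 = -7530075/86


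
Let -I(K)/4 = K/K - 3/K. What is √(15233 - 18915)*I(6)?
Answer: -2*I*√3682 ≈ -121.36*I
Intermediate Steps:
I(K) = -4 + 12/K (I(K) = -4*(K/K - 3/K) = -4*(1 - 3/K) = -4 + 12/K)
√(15233 - 18915)*I(6) = √(15233 - 18915)*(-4 + 12/6) = √(-3682)*(-4 + 12*(⅙)) = (I*√3682)*(-4 + 2) = (I*√3682)*(-2) = -2*I*√3682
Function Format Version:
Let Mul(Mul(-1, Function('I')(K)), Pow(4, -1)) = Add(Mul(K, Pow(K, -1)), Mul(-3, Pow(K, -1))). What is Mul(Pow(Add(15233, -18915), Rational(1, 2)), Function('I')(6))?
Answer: Mul(-2, I, Pow(3682, Rational(1, 2))) ≈ Mul(-121.36, I)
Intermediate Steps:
Function('I')(K) = Add(-4, Mul(12, Pow(K, -1))) (Function('I')(K) = Mul(-4, Add(Mul(K, Pow(K, -1)), Mul(-3, Pow(K, -1)))) = Mul(-4, Add(1, Mul(-3, Pow(K, -1)))) = Add(-4, Mul(12, Pow(K, -1))))
Mul(Pow(Add(15233, -18915), Rational(1, 2)), Function('I')(6)) = Mul(Pow(Add(15233, -18915), Rational(1, 2)), Add(-4, Mul(12, Pow(6, -1)))) = Mul(Pow(-3682, Rational(1, 2)), Add(-4, Mul(12, Rational(1, 6)))) = Mul(Mul(I, Pow(3682, Rational(1, 2))), Add(-4, 2)) = Mul(Mul(I, Pow(3682, Rational(1, 2))), -2) = Mul(-2, I, Pow(3682, Rational(1, 2)))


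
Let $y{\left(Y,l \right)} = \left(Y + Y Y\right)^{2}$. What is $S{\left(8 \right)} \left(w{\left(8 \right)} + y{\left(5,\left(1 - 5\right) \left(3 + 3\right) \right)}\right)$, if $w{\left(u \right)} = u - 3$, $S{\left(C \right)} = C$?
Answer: $7240$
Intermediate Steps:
$y{\left(Y,l \right)} = \left(Y + Y^{2}\right)^{2}$
$w{\left(u \right)} = -3 + u$
$S{\left(8 \right)} \left(w{\left(8 \right)} + y{\left(5,\left(1 - 5\right) \left(3 + 3\right) \right)}\right) = 8 \left(\left(-3 + 8\right) + 5^{2} \left(1 + 5\right)^{2}\right) = 8 \left(5 + 25 \cdot 6^{2}\right) = 8 \left(5 + 25 \cdot 36\right) = 8 \left(5 + 900\right) = 8 \cdot 905 = 7240$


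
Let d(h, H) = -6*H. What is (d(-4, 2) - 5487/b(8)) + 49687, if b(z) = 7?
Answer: 342238/7 ≈ 48891.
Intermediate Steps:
(d(-4, 2) - 5487/b(8)) + 49687 = (-6*2 - 5487/7) + 49687 = (-12 - 5487/7) + 49687 = -5571/7 + 49687 = 342238/7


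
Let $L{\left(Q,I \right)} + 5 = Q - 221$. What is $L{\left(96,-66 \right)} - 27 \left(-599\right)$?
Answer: $16043$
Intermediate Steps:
$L{\left(Q,I \right)} = -226 + Q$ ($L{\left(Q,I \right)} = -5 + \left(Q - 221\right) = -5 + \left(-221 + Q\right) = -226 + Q$)
$L{\left(96,-66 \right)} - 27 \left(-599\right) = \left(-226 + 96\right) - 27 \left(-599\right) = -130 - -16173 = -130 + 16173 = 16043$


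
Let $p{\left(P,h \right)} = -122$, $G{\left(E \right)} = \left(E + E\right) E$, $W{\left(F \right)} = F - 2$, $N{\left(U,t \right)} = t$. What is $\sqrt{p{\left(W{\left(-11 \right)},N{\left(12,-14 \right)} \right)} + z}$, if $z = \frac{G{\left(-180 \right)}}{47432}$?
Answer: $\frac{i \sqrt{715238}}{77} \approx 10.983 i$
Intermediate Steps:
$W{\left(F \right)} = -2 + F$ ($W{\left(F \right)} = F - 2 = -2 + F$)
$G{\left(E \right)} = 2 E^{2}$ ($G{\left(E \right)} = 2 E E = 2 E^{2}$)
$z = \frac{8100}{5929}$ ($z = \frac{2 \left(-180\right)^{2}}{47432} = 2 \cdot 32400 \cdot \frac{1}{47432} = 64800 \cdot \frac{1}{47432} = \frac{8100}{5929} \approx 1.3662$)
$\sqrt{p{\left(W{\left(-11 \right)},N{\left(12,-14 \right)} \right)} + z} = \sqrt{-122 + \frac{8100}{5929}} = \sqrt{- \frac{715238}{5929}} = \frac{i \sqrt{715238}}{77}$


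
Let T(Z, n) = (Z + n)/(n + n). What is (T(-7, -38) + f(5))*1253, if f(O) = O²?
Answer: 2437085/76 ≈ 32067.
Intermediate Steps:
T(Z, n) = (Z + n)/(2*n) (T(Z, n) = (Z + n)/((2*n)) = (Z + n)*(1/(2*n)) = (Z + n)/(2*n))
(T(-7, -38) + f(5))*1253 = ((½)*(-7 - 38)/(-38) + 5²)*1253 = ((½)*(-1/38)*(-45) + 25)*1253 = (45/76 + 25)*1253 = (1945/76)*1253 = 2437085/76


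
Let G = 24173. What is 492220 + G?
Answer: 516393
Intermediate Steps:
492220 + G = 492220 + 24173 = 516393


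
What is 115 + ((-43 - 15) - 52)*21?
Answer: -2195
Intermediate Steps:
115 + ((-43 - 15) - 52)*21 = 115 + (-58 - 52)*21 = 115 - 110*21 = 115 - 2310 = -2195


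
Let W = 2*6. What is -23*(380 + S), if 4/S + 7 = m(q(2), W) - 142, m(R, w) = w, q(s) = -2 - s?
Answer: -1197288/137 ≈ -8739.3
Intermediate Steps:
W = 12
S = -4/137 (S = 4/(-7 + (12 - 142)) = 4/(-7 - 130) = 4/(-137) = 4*(-1/137) = -4/137 ≈ -0.029197)
-23*(380 + S) = -23*(380 - 4/137) = -23*52056/137 = -1197288/137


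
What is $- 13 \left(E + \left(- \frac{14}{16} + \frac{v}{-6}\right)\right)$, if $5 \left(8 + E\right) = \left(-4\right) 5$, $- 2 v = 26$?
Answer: $\frac{3341}{24} \approx 139.21$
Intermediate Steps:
$v = -13$ ($v = \left(- \frac{1}{2}\right) 26 = -13$)
$E = -12$ ($E = -8 + \frac{\left(-4\right) 5}{5} = -8 + \frac{1}{5} \left(-20\right) = -8 - 4 = -12$)
$- 13 \left(E + \left(- \frac{14}{16} + \frac{v}{-6}\right)\right) = - 13 \left(-12 - \left(- \frac{13}{6} + \frac{7}{8}\right)\right) = - 13 \left(-12 - - \frac{31}{24}\right) = - 13 \left(-12 + \left(- \frac{7}{8} + \frac{13}{6}\right)\right) = - 13 \left(-12 + \frac{31}{24}\right) = \left(-13\right) \left(- \frac{257}{24}\right) = \frac{3341}{24}$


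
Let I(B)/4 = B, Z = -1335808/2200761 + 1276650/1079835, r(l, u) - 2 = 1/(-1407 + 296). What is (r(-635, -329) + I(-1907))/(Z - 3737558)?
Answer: 1342301060199115323/657871322003929987624 ≈ 0.0020404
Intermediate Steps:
r(l, u) = 2221/1111 (r(l, u) = 2 + 1/(-1407 + 296) = 2 + 1/(-1111) = 2 - 1/1111 = 2221/1111)
Z = 91143286598/158430583629 (Z = -1335808*1/2200761 + 1276650*(1/1079835) = -1335808/2200761 + 85110/71989 = 91143286598/158430583629 ≈ 0.57529)
I(B) = 4*B
(r(-635, -329) + I(-1907))/(Z - 3737558) = (2221/1111 + 4*(-1907))/(91143286598/158430583629 - 3737558) = (2221/1111 - 7628)/(-592143404143951384/158430583629) = -8472487/1111*(-158430583629/592143404143951384) = 1342301060199115323/657871322003929987624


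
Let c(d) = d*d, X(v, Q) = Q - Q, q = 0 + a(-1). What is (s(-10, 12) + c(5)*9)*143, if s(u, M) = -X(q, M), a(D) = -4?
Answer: 32175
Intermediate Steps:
q = -4 (q = 0 - 4 = -4)
X(v, Q) = 0
c(d) = d**2
s(u, M) = 0 (s(u, M) = -1*0 = 0)
(s(-10, 12) + c(5)*9)*143 = (0 + 5**2*9)*143 = (0 + 25*9)*143 = (0 + 225)*143 = 225*143 = 32175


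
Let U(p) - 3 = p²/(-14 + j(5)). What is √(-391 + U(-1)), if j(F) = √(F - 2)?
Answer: √(-5433 + 388*√3)/√(14 - √3) ≈ 19.7*I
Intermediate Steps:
j(F) = √(-2 + F)
U(p) = 3 + p²/(-14 + √3) (U(p) = 3 + p²/(-14 + √(-2 + 5)) = 3 + p²/(-14 + √3))
√(-391 + U(-1)) = √(-391 + (3 - 14/193*(-1)² - 1/193*√3*(-1)²)) = √(-391 + (3 - 14/193*1 - 1/193*√3*1)) = √(-391 + (3 - 14/193 - √3/193)) = √(-391 + (565/193 - √3/193)) = √(-74898/193 - √3/193)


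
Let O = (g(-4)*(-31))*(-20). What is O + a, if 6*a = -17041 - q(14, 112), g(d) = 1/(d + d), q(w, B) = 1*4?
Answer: -8755/3 ≈ -2918.3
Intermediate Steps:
q(w, B) = 4
g(d) = 1/(2*d)
a = -17045/6 (a = (-17041 - 1*4)/6 = (-17041 - 4)/6 = (⅙)*(-17045) = -17045/6 ≈ -2840.8)
O = -155/2 (O = (((½)/(-4))*(-31))*(-20) = (((½)*(-¼))*(-31))*(-20) = -⅛*(-31)*(-20) = (31/8)*(-20) = -155/2 ≈ -77.500)
O + a = -155/2 - 17045/6 = -8755/3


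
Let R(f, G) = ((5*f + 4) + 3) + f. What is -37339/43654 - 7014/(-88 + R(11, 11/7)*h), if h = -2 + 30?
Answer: -15801010/3557801 ≈ -4.4412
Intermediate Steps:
h = 28
R(f, G) = 7 + 6*f (R(f, G) = ((4 + 5*f) + 3) + f = (7 + 5*f) + f = 7 + 6*f)
-37339/43654 - 7014/(-88 + R(11, 11/7)*h) = -37339/43654 - 7014/(-88 + (7 + 6*11)*28) = -37339*1/43654 - 7014/(-88 + (7 + 66)*28) = -37339/43654 - 7014/(-88 + 73*28) = -37339/43654 - 7014/(-88 + 2044) = -37339/43654 - 7014/1956 = -37339/43654 - 7014*1/1956 = -37339/43654 - 1169/326 = -15801010/3557801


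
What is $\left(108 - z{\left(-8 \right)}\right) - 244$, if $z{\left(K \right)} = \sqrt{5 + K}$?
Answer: $-136 - i \sqrt{3} \approx -136.0 - 1.732 i$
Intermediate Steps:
$\left(108 - z{\left(-8 \right)}\right) - 244 = \left(108 - \sqrt{5 - 8}\right) - 244 = \left(108 - \sqrt{-3}\right) - 244 = \left(108 - i \sqrt{3}\right) - 244 = -136 - i \sqrt{3}$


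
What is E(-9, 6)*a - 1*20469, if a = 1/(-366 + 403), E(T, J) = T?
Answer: -757362/37 ≈ -20469.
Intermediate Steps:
a = 1/37 ≈ 0.027027
E(-9, 6)*a - 1*20469 = -9*1/37 - 1*20469 = -9/37 - 20469 = -757362/37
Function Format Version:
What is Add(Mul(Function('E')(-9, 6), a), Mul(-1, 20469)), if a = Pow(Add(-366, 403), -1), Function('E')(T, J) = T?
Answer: Rational(-757362, 37) ≈ -20469.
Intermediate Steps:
a = Rational(1, 37) (a = Pow(37, -1) = Rational(1, 37) ≈ 0.027027)
Add(Mul(Function('E')(-9, 6), a), Mul(-1, 20469)) = Add(Mul(-9, Rational(1, 37)), Mul(-1, 20469)) = Add(Rational(-9, 37), -20469) = Rational(-757362, 37)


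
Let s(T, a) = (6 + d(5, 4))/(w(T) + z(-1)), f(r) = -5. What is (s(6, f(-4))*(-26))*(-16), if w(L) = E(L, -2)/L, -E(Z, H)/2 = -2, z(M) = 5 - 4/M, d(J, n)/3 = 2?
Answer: 14976/29 ≈ 516.41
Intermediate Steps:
d(J, n) = 6 (d(J, n) = 3*2 = 6)
z(M) = 5 - 4/M
E(Z, H) = 4 (E(Z, H) = -2*(-2) = 4)
w(L) = 4/L
s(T, a) = 12/(9 + 4/T) (s(T, a) = (6 + 6)/(4/T + (5 - 4/(-1))) = 12/(4/T + (5 - 4*(-1))) = 12/(4/T + (5 + 4)) = 12/(4/T + 9) = 12/(9 + 4/T))
(s(6, f(-4))*(-26))*(-16) = ((12*6/(4 + 9*6))*(-26))*(-16) = ((12*6/(4 + 54))*(-26))*(-16) = ((12*6/58)*(-26))*(-16) = ((12*6*(1/58))*(-26))*(-16) = ((36/29)*(-26))*(-16) = -936/29*(-16) = 14976/29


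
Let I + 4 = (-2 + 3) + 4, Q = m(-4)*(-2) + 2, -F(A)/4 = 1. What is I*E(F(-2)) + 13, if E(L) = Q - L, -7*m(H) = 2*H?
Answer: 117/7 ≈ 16.714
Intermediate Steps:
F(A) = -4 (F(A) = -4*1 = -4)
m(H) = -2*H/7
Q = -2/7 (Q = -2/7*(-4)*(-2) + 2 = (8/7)*(-2) + 2 = -16/7 + 2 = -2/7 ≈ -0.28571)
I = 1 (I = -4 + ((-2 + 3) + 4) = -4 + (1 + 4) = -4 + 5 = 1)
E(L) = -2/7 - L
I*E(F(-2)) + 13 = 1*(-2/7 - 1*(-4)) + 13 = 1*(-2/7 + 4) + 13 = 1*(26/7) + 13 = 26/7 + 13 = 117/7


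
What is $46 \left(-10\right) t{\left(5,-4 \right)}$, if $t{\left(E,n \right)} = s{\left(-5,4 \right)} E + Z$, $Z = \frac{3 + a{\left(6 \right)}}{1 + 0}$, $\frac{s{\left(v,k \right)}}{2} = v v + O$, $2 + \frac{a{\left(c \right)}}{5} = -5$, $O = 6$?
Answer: $-127880$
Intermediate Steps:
$a{\left(c \right)} = -35$ ($a{\left(c \right)} = -10 + 5 \left(-5\right) = -10 - 25 = -35$)
$s{\left(v,k \right)} = 12 + 2 v^{2}$ ($s{\left(v,k \right)} = 2 \left(v v + 6\right) = 2 \left(v^{2} + 6\right) = 2 \left(6 + v^{2}\right) = 12 + 2 v^{2}$)
$Z = -32$ ($Z = \frac{3 - 35}{1 + 0} = - \frac{32}{1} = \left(-32\right) 1 = -32$)
$t{\left(E,n \right)} = -32 + 62 E$ ($t{\left(E,n \right)} = \left(12 + 2 \left(-5\right)^{2}\right) E - 32 = \left(12 + 2 \cdot 25\right) E - 32 = \left(12 + 50\right) E - 32 = 62 E - 32 = -32 + 62 E$)
$46 \left(-10\right) t{\left(5,-4 \right)} = 46 \left(-10\right) \left(-32 + 62 \cdot 5\right) = - 460 \left(-32 + 310\right) = \left(-460\right) 278 = -127880$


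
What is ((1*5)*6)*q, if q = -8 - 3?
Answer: -330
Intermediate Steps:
q = -11
((1*5)*6)*q = ((1*5)*6)*(-11) = (5*6)*(-11) = 30*(-11) = -330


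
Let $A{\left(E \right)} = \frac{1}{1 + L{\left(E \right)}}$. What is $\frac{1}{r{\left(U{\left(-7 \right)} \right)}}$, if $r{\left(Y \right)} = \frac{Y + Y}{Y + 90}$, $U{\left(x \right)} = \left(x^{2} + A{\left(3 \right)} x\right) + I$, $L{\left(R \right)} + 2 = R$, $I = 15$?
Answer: $\frac{301}{242} \approx 1.2438$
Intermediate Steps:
$L{\left(R \right)} = -2 + R$
$A{\left(E \right)} = \frac{1}{-1 + E}$ ($A{\left(E \right)} = \frac{1}{1 + \left(-2 + E\right)} = \frac{1}{-1 + E}$)
$U{\left(x \right)} = 15 + x^{2} + \frac{x}{2}$ ($U{\left(x \right)} = \left(x^{2} + \frac{x}{-1 + 3}\right) + 15 = \left(x^{2} + \frac{x}{2}\right) + 15 = 15 + x^{2} + \frac{x}{2}$)
$r{\left(Y \right)} = \frac{2 Y}{90 + Y}$
$\frac{1}{r{\left(U{\left(-7 \right)} \right)}} = \frac{1}{2 \left(15 + \left(-7\right)^{2} + \frac{1}{2} \left(-7\right)\right) \frac{1}{90 + \left(15 + \left(-7\right)^{2} + \frac{1}{2} \left(-7\right)\right)}} = \frac{1}{2 \left(15 + 49 - \frac{7}{2}\right) \frac{1}{90 + \left(15 + 49 - \frac{7}{2}\right)}} = \frac{1}{2 \cdot \frac{121}{2} \frac{1}{90 + \frac{121}{2}}} = \frac{1}{2 \cdot \frac{121}{2} \frac{1}{\frac{301}{2}}} = \frac{1}{2 \cdot \frac{121}{2} \cdot \frac{2}{301}} = \frac{1}{\frac{242}{301}} = \frac{301}{242}$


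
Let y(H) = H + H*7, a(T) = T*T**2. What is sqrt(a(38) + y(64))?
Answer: 2*sqrt(13846) ≈ 235.34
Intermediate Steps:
a(T) = T**3
y(H) = 8*H (y(H) = H + 7*H = 8*H)
sqrt(a(38) + y(64)) = sqrt(38**3 + 8*64) = sqrt(54872 + 512) = sqrt(55384) = 2*sqrt(13846)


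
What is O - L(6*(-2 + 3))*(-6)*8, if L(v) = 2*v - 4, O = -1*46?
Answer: 338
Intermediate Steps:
O = -46
L(v) = -4 + 2*v
O - L(6*(-2 + 3))*(-6)*8 = -46 - (-4 + 2*(6*(-2 + 3)))*(-6)*8 = -46 - (-4 + 2*(6*1))*(-6)*8 = -46 - (-4 + 2*6)*(-6)*8 = -46 - (-4 + 12)*(-6)*8 = -46 - 8*(-6)*8 = -46 - (-48)*8 = -46 - 1*(-384) = -46 + 384 = 338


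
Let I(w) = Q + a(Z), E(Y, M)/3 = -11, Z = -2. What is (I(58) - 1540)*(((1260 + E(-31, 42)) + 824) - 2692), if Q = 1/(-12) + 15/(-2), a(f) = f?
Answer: 11919395/12 ≈ 9.9328e+5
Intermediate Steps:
E(Y, M) = -33 (E(Y, M) = 3*(-11) = -33)
Q = -91/12 (Q = 1*(-1/12) + 15*(-1/2) = -1/12 - 15/2 = -91/12 ≈ -7.5833)
I(w) = -115/12 (I(w) = -91/12 - 2 = -115/12)
(I(58) - 1540)*(((1260 + E(-31, 42)) + 824) - 2692) = (-115/12 - 1540)*(((1260 - 33) + 824) - 2692) = -18595*((1227 + 824) - 2692)/12 = -18595*(2051 - 2692)/12 = -18595/12*(-641) = 11919395/12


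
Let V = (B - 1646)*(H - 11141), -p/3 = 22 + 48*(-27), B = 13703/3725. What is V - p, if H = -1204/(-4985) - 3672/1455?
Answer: 6591340178234469/360241025 ≈ 1.8297e+7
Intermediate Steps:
H = -220708/96709 (H = -1204*(-1/4985) - 3672*1/1455 = 1204/4985 - 1224/485 = -220708/96709 ≈ -2.2822)
B = 13703/3725 (B = 13703*(1/3725) = 13703/3725 ≈ 3.6787)
p = 3822 (p = -3*(22 + 48*(-27)) = -3*(22 - 1296) = -3*(-1274) = 3822)
V = 6592717019432019/360241025 (V = (13703/3725 - 1646)*(-220708/96709 - 11141) = -6117647/3725*(-1077655677/96709) = 6592717019432019/360241025 ≈ 1.8301e+7)
V - p = 6592717019432019/360241025 - 1*3822 = 6592717019432019/360241025 - 3822 = 6591340178234469/360241025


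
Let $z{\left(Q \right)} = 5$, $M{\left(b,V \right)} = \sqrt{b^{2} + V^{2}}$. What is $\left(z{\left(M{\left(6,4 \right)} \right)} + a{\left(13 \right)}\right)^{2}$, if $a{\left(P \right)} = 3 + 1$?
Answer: $81$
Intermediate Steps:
$M{\left(b,V \right)} = \sqrt{V^{2} + b^{2}}$
$a{\left(P \right)} = 4$
$\left(z{\left(M{\left(6,4 \right)} \right)} + a{\left(13 \right)}\right)^{2} = \left(5 + 4\right)^{2} = 9^{2} = 81$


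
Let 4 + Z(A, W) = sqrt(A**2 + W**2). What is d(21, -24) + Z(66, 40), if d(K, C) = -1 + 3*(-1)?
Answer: -8 + 2*sqrt(1489) ≈ 69.175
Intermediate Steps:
Z(A, W) = -4 + sqrt(A**2 + W**2)
d(K, C) = -4 (d(K, C) = -1 - 3 = -4)
d(21, -24) + Z(66, 40) = -4 + (-4 + sqrt(66**2 + 40**2)) = -4 + (-4 + sqrt(4356 + 1600)) = -4 + (-4 + sqrt(5956)) = -4 + (-4 + 2*sqrt(1489)) = -8 + 2*sqrt(1489)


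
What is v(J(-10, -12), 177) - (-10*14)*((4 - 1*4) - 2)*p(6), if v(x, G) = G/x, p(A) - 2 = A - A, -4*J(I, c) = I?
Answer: -2446/5 ≈ -489.20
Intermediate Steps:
J(I, c) = -I/4
p(A) = 2 (p(A) = 2 + (A - A) = 2 + 0 = 2)
v(x, G) = G/x
v(J(-10, -12), 177) - (-10*14)*((4 - 1*4) - 2)*p(6) = 177/((-¼*(-10))) - (-10*14)*((4 - 1*4) - 2)*2 = 177/(5/2) - (-140)*((4 - 4) - 2)*2 = 177*(⅖) - (-140)*(0 - 2)*2 = 354/5 - (-140)*(-2*2) = 354/5 - (-140)*(-4) = 354/5 - 1*560 = 354/5 - 560 = -2446/5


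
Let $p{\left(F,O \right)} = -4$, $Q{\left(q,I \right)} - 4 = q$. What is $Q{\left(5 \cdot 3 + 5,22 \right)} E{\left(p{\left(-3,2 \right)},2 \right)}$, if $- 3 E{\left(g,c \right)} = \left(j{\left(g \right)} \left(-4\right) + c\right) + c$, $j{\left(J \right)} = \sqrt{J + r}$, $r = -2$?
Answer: $-32 + 32 i \sqrt{6} \approx -32.0 + 78.384 i$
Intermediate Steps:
$j{\left(J \right)} = \sqrt{-2 + J}$ ($j{\left(J \right)} = \sqrt{J - 2} = \sqrt{-2 + J}$)
$Q{\left(q,I \right)} = 4 + q$
$E{\left(g,c \right)} = - \frac{2 c}{3} + \frac{4 \sqrt{-2 + g}}{3}$ ($E{\left(g,c \right)} = - \frac{\left(\sqrt{-2 + g} \left(-4\right) + c\right) + c}{3} = - \frac{\left(- 4 \sqrt{-2 + g} + c\right) + c}{3} = - \frac{\left(c - 4 \sqrt{-2 + g}\right) + c}{3} = - \frac{- 4 \sqrt{-2 + g} + 2 c}{3} = - \frac{2 c}{3} + \frac{4 \sqrt{-2 + g}}{3}$)
$Q{\left(5 \cdot 3 + 5,22 \right)} E{\left(p{\left(-3,2 \right)},2 \right)} = \left(4 + \left(5 \cdot 3 + 5\right)\right) \left(\left(- \frac{2}{3}\right) 2 + \frac{4 \sqrt{-2 - 4}}{3}\right) = \left(4 + \left(15 + 5\right)\right) \left(- \frac{4}{3} + \frac{4 \sqrt{-6}}{3}\right) = \left(4 + 20\right) \left(- \frac{4}{3} + \frac{4 i \sqrt{6}}{3}\right) = 24 \left(- \frac{4}{3} + \frac{4 i \sqrt{6}}{3}\right) = -32 + 32 i \sqrt{6}$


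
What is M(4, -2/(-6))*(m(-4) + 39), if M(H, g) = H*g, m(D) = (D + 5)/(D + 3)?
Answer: 152/3 ≈ 50.667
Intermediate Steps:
m(D) = (5 + D)/(3 + D)
M(4, -2/(-6))*(m(-4) + 39) = (4*(-2/(-6)))*((5 - 4)/(3 - 4) + 39) = (4*(-2*(-1/6)))*(1/(-1) + 39) = (4*(1/3))*(-1*1 + 39) = 4*(-1 + 39)/3 = (4/3)*38 = 152/3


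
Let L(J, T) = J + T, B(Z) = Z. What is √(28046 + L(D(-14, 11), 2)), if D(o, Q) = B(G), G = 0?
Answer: 4*√1753 ≈ 167.48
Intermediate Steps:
D(o, Q) = 0
√(28046 + L(D(-14, 11), 2)) = √(28046 + (0 + 2)) = √(28046 + 2) = √28048 = 4*√1753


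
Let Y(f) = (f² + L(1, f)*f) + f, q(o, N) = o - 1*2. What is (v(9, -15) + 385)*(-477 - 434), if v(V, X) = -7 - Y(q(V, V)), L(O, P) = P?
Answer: -248703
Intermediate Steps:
q(o, N) = -2 + o (q(o, N) = o - 2 = -2 + o)
Y(f) = f + 2*f² (Y(f) = (f² + f*f) + f = (f² + f²) + f = 2*f² + f = f + 2*f²)
v(V, X) = -7 - (-3 + 2*V)*(-2 + V) (v(V, X) = -7 - (-2 + V)*(1 + 2*(-2 + V)) = -7 - (-2 + V)*(1 + (-4 + 2*V)) = -7 - (-2 + V)*(-3 + 2*V) = -7 - (-3 + 2*V)*(-2 + V))
(v(9, -15) + 385)*(-477 - 434) = ((-13 - 2*9² + 7*9) + 385)*(-477 - 434) = ((-13 - 2*81 + 63) + 385)*(-911) = ((-13 - 162 + 63) + 385)*(-911) = (-112 + 385)*(-911) = 273*(-911) = -248703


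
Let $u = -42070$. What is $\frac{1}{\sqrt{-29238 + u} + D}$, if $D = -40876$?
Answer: $- \frac{10219}{417729671} - \frac{i \sqrt{17827}}{835459342} \approx -2.4463 \cdot 10^{-5} - 1.5981 \cdot 10^{-7} i$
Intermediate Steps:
$\frac{1}{\sqrt{-29238 + u} + D} = \frac{1}{\sqrt{-29238 - 42070} - 40876} = \frac{1}{\sqrt{-71308} - 40876} = \frac{1}{2 i \sqrt{17827} - 40876} = \frac{1}{-40876 + 2 i \sqrt{17827}}$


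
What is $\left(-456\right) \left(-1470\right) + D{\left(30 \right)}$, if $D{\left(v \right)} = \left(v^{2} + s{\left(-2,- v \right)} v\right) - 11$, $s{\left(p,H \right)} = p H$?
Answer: $673009$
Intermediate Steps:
$s{\left(p,H \right)} = H p$
$D{\left(v \right)} = -11 + 3 v^{2}$ ($D{\left(v \right)} = \left(v^{2} + - v \left(-2\right) v\right) - 11 = \left(v^{2} + 2 v v\right) - 11 = \left(v^{2} + 2 v^{2}\right) - 11 = 3 v^{2} - 11 = -11 + 3 v^{2}$)
$\left(-456\right) \left(-1470\right) + D{\left(30 \right)} = \left(-456\right) \left(-1470\right) - \left(11 - 3 \cdot 30^{2}\right) = 670320 + \left(-11 + 3 \cdot 900\right) = 670320 + \left(-11 + 2700\right) = 670320 + 2689 = 673009$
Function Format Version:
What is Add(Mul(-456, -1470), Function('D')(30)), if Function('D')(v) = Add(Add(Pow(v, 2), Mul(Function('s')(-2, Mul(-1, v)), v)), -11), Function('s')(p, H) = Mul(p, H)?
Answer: 673009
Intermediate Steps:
Function('s')(p, H) = Mul(H, p)
Function('D')(v) = Add(-11, Mul(3, Pow(v, 2))) (Function('D')(v) = Add(Add(Pow(v, 2), Mul(Mul(Mul(-1, v), -2), v)), -11) = Add(Add(Pow(v, 2), Mul(Mul(2, v), v)), -11) = Add(Add(Pow(v, 2), Mul(2, Pow(v, 2))), -11) = Add(Mul(3, Pow(v, 2)), -11) = Add(-11, Mul(3, Pow(v, 2))))
Add(Mul(-456, -1470), Function('D')(30)) = Add(Mul(-456, -1470), Add(-11, Mul(3, Pow(30, 2)))) = Add(670320, Add(-11, Mul(3, 900))) = Add(670320, Add(-11, 2700)) = Add(670320, 2689) = 673009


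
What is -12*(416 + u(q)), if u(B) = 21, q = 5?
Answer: -5244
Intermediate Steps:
-12*(416 + u(q)) = -12*(416 + 21) = -12*437 = -5244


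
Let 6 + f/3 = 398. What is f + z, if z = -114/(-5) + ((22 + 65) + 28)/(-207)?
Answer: 53921/45 ≈ 1198.2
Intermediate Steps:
f = 1176 (f = -18 + 3*398 = -18 + 1194 = 1176)
z = 1001/45 (z = -114*(-⅕) + (87 + 28)*(-1/207) = 114/5 + 115*(-1/207) = 114/5 - 5/9 = 1001/45 ≈ 22.244)
f + z = 1176 + 1001/45 = 53921/45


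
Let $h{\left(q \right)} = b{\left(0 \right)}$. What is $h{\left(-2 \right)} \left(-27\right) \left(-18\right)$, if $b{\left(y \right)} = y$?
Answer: $0$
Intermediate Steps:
$h{\left(q \right)} = 0$
$h{\left(-2 \right)} \left(-27\right) \left(-18\right) = 0 \left(-27\right) \left(-18\right) = 0 \left(-18\right) = 0$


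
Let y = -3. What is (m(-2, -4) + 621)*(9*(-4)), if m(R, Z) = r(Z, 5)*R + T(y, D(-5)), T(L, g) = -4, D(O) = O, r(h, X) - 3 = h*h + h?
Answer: -21132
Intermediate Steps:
r(h, X) = 3 + h + h**2 (r(h, X) = 3 + (h*h + h) = 3 + (h**2 + h) = 3 + (h + h**2) = 3 + h + h**2)
m(R, Z) = -4 + R*(3 + Z + Z**2) (m(R, Z) = (3 + Z + Z**2)*R - 4 = R*(3 + Z + Z**2) - 4 = -4 + R*(3 + Z + Z**2))
(m(-2, -4) + 621)*(9*(-4)) = ((-4 - 2*(3 - 4 + (-4)**2)) + 621)*(9*(-4)) = ((-4 - 2*(3 - 4 + 16)) + 621)*(-36) = ((-4 - 2*15) + 621)*(-36) = ((-4 - 30) + 621)*(-36) = (-34 + 621)*(-36) = 587*(-36) = -21132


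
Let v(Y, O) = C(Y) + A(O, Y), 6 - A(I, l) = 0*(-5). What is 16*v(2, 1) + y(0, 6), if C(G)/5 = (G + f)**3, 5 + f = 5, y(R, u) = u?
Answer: 742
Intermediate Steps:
A(I, l) = 6 (A(I, l) = 6 - 0*(-5) = 6 - 1*0 = 6 + 0 = 6)
f = 0 (f = -5 + 5 = 0)
C(G) = 5*G**3 (C(G) = 5*(G + 0)**3 = 5*G**3)
v(Y, O) = 6 + 5*Y**3 (v(Y, O) = 5*Y**3 + 6 = 6 + 5*Y**3)
16*v(2, 1) + y(0, 6) = 16*(6 + 5*2**3) + 6 = 16*(6 + 5*8) + 6 = 16*(6 + 40) + 6 = 16*46 + 6 = 736 + 6 = 742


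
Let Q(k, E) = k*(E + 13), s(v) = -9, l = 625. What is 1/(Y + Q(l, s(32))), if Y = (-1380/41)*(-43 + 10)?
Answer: 41/148040 ≈ 0.00027695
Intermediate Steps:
Q(k, E) = k*(13 + E)
Y = 45540/41 (Y = -1380/41*(-33) = 45540/41 ≈ 1110.7)
1/(Y + Q(l, s(32))) = 1/(45540/41 + 625*(13 - 9)) = 1/(45540/41 + 625*4) = 1/(45540/41 + 2500) = 1/(148040/41) = 41/148040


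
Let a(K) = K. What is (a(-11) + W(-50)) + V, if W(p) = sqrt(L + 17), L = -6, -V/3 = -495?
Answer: 1474 + sqrt(11) ≈ 1477.3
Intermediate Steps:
V = 1485 (V = -3*(-495) = 1485)
W(p) = sqrt(11) (W(p) = sqrt(-6 + 17) = sqrt(11))
(a(-11) + W(-50)) + V = (-11 + sqrt(11)) + 1485 = 1474 + sqrt(11)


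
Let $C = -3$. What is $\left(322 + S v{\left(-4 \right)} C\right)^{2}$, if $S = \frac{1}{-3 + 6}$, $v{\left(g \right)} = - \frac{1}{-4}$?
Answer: $\frac{1656369}{16} \approx 1.0352 \cdot 10^{5}$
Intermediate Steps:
$v{\left(g \right)} = \frac{1}{4}$ ($v{\left(g \right)} = \left(-1\right) \left(- \frac{1}{4}\right) = \frac{1}{4}$)
$S = \frac{1}{3} \approx 0.33333$
$\left(322 + S v{\left(-4 \right)} C\right)^{2} = \left(322 + \frac{1}{3} \cdot \frac{1}{4} \left(-3\right)\right)^{2} = \left(322 + \frac{1}{12} \left(-3\right)\right)^{2} = \left(322 - \frac{1}{4}\right)^{2} = \left(\frac{1287}{4}\right)^{2} = \frac{1656369}{16}$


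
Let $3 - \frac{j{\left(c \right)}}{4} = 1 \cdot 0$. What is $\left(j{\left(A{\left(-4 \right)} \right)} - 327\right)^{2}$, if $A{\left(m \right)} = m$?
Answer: $99225$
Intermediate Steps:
$j{\left(c \right)} = 12$ ($j{\left(c \right)} = 12 - 4 \cdot 1 \cdot 0 = 12 - 0 = 12 + 0 = 12$)
$\left(j{\left(A{\left(-4 \right)} \right)} - 327\right)^{2} = \left(12 - 327\right)^{2} = \left(-315\right)^{2} = 99225$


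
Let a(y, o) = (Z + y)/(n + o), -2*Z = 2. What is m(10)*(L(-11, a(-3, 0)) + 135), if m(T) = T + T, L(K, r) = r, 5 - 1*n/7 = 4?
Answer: 18820/7 ≈ 2688.6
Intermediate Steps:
n = 7 (n = 35 - 7*4 = 35 - 28 = 7)
Z = -1 (Z = -½*2 = -1)
a(y, o) = (-1 + y)/(7 + o)
m(T) = 2*T
m(10)*(L(-11, a(-3, 0)) + 135) = (2*10)*((-1 - 3)/(7 + 0) + 135) = 20*(-4/7 + 135) = 20*(941/7) = 18820/7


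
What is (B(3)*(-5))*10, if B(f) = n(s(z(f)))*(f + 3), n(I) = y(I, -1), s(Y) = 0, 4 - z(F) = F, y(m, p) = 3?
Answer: -900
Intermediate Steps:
z(F) = 4 - F
n(I) = 3
B(f) = 9 + 3*f (B(f) = 3*(f + 3) = 3*(3 + f) = 9 + 3*f)
(B(3)*(-5))*10 = ((9 + 3*3)*(-5))*10 = ((9 + 9)*(-5))*10 = (18*(-5))*10 = -90*10 = -900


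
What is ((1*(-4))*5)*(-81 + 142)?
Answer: -1220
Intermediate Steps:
((1*(-4))*5)*(-81 + 142) = -4*5*61 = -20*61 = -1220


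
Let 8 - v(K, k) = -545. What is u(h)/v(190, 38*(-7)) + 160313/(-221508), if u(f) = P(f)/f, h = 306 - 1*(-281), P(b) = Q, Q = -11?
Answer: -7434542833/10271990484 ≈ -0.72377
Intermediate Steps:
P(b) = -11
v(K, k) = 553 (v(K, k) = 8 - 1*(-545) = 8 + 545 = 553)
h = 587 (h = 306 + 281 = 587)
u(f) = -11/f
u(h)/v(190, 38*(-7)) + 160313/(-221508) = -11/587/553 + 160313/(-221508) = -11*1/587*(1/553) + 160313*(-1/221508) = -11/587*1/553 - 160313/221508 = -11/324611 - 160313/221508 = -7434542833/10271990484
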